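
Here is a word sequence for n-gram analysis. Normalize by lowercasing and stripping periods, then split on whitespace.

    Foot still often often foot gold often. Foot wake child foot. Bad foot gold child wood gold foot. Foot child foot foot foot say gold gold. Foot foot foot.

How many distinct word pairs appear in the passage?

29 tokens → 28 bigram windows in total.
Repeated bigrams (each contributes count−1 duplicates):
  foot foot: 5
  child foot: 2
  foot gold: 2
  gold foot: 2
  often foot: 2
8 duplicate windows → 28 − 8 = 20 distinct.

20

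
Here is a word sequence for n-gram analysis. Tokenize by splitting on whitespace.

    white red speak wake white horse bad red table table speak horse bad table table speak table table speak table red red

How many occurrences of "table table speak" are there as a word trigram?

3

Scanning the 20 overlapping trigram windows for "table table speak":
  position 9–11: table table speak
  position 14–16: table table speak
  position 17–19: table table speak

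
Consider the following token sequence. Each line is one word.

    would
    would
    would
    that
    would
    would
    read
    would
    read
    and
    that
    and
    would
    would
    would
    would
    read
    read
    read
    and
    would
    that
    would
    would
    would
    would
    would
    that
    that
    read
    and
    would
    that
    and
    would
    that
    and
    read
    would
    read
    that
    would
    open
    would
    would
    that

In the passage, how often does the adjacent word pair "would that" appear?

6

Scanning the 45 overlapping bigram windows for "would that":
  position 3–4: would that
  position 21–22: would that
  position 27–28: would that
  position 32–33: would that
  position 35–36: would that
  position 45–46: would that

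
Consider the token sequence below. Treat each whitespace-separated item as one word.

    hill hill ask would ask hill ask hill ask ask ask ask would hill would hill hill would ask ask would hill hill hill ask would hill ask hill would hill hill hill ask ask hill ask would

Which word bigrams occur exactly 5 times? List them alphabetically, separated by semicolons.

ask ask; ask would; would hill

Bigram counts meeting the condition (exactly 5 times):
  ask ask: 5
  ask would: 5
  would hill: 5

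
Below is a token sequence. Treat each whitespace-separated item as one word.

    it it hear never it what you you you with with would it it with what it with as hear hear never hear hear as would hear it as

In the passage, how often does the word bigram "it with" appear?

2

Scanning the 28 overlapping bigram windows for "it with":
  position 14–15: it with
  position 17–18: it with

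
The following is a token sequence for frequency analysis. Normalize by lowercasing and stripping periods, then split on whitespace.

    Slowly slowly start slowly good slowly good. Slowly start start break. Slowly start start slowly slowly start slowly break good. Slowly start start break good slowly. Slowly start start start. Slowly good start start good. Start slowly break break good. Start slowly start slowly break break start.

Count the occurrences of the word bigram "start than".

0

Scanning the 46 overlapping bigram windows for "start than":
  (none found)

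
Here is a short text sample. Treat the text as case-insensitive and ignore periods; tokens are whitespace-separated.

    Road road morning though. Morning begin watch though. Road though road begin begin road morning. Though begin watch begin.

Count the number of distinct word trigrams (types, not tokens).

16

19 tokens → 17 trigram windows in total.
Repeated trigrams (each contributes count−1 duplicates):
  road morning though: 2
1 duplicate windows → 17 − 1 = 16 distinct.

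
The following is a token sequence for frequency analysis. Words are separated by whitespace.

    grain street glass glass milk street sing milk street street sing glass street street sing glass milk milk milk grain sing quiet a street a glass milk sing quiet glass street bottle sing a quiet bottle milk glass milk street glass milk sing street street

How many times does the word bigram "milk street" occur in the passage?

Scanning the 44 overlapping bigram windows for "milk street":
  position 5–6: milk street
  position 8–9: milk street
  position 39–40: milk street

3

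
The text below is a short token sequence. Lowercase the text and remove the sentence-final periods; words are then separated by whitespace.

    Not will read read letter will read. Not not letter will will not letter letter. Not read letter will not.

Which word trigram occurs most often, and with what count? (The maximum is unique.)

"read letter will", 2 times

Trigram frequencies (highest first):
  read letter will: 2
  not will read: 1
  will read read: 1
  read read letter: 1
  letter will read: 1
  will read not: 1
  … (11 more, each ≤ 1)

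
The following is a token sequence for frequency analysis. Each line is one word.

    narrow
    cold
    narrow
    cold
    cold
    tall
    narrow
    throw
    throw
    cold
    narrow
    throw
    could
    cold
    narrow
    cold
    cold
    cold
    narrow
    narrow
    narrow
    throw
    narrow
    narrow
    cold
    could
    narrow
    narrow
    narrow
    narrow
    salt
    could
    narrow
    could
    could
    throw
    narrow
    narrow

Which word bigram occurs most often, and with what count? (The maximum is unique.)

Bigram frequencies (highest first):
  narrow narrow: 7
  narrow cold: 4
  cold narrow: 4
  cold cold: 3
  narrow throw: 3
  throw narrow: 2
  … (13 more, each ≤ 2)

"narrow narrow", 7 times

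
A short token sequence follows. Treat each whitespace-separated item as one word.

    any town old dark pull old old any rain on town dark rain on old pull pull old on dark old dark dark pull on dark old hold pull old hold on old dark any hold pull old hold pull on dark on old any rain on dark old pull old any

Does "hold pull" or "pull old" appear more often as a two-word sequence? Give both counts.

"hold pull": 3 occurrences
"pull old": 5 occurrences

"pull old" (5 vs 3)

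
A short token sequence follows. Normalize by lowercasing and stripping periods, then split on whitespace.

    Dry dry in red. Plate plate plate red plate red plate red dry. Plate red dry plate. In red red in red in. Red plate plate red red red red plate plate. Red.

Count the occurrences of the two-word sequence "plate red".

6

Scanning the 32 overlapping bigram windows for "plate red":
  position 7–8: plate red
  position 9–10: plate red
  position 11–12: plate red
  position 14–15: plate red
  position 26–27: plate red
  position 32–33: plate red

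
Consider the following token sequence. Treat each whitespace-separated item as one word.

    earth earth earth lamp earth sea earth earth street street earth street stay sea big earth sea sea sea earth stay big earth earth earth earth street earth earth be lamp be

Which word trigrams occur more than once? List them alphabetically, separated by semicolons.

Trigram counts meeting the condition (more than once):
  earth earth earth: 3
  earth earth street: 2

earth earth earth; earth earth street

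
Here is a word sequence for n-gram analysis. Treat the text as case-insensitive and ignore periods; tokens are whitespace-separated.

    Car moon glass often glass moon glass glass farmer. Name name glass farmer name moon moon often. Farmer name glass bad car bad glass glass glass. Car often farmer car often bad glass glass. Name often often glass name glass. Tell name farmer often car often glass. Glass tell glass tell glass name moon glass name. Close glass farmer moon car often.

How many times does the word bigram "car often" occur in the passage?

Scanning the 61 overlapping bigram windows for "car often":
  position 27–28: car often
  position 30–31: car often
  position 45–46: car often
  position 61–62: car often

4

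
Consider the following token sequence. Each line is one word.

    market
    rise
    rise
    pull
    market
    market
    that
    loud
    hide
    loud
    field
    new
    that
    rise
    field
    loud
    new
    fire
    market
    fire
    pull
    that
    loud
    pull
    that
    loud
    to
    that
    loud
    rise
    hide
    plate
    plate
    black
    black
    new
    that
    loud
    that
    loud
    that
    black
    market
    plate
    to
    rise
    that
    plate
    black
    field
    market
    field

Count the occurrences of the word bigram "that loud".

Scanning the 51 overlapping bigram windows for "that loud":
  position 7–8: that loud
  position 22–23: that loud
  position 25–26: that loud
  position 28–29: that loud
  position 37–38: that loud
  position 39–40: that loud

6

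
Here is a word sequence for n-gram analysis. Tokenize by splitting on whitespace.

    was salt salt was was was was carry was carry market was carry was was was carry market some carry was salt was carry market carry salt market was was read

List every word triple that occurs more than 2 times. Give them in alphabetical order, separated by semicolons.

was carry market; was was was

Trigram counts meeting the condition (more than 2 times):
  was carry market: 3
  was was was: 3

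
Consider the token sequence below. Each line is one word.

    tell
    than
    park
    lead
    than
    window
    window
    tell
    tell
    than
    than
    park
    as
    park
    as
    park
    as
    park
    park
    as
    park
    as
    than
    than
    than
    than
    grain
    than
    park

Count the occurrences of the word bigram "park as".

5

Scanning the 28 overlapping bigram windows for "park as":
  position 12–13: park as
  position 14–15: park as
  position 16–17: park as
  position 19–20: park as
  position 21–22: park as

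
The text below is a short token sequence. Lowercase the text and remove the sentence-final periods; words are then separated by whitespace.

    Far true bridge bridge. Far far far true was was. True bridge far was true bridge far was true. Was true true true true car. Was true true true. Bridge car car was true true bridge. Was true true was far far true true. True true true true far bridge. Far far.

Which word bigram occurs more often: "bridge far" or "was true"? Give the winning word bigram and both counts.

"bridge far": 4 occurrences
"was true": 7 occurrences

"was true" (7 vs 4)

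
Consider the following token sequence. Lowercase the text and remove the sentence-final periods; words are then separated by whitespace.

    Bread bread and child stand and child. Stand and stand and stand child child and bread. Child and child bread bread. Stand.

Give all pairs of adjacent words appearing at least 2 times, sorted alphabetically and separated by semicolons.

and child; and stand; bread bread; child and; child stand; stand and

Bigram counts meeting the condition (at least 2 times):
  and child: 3
  and stand: 2
  bread bread: 2
  child and: 2
  child stand: 2
  stand and: 3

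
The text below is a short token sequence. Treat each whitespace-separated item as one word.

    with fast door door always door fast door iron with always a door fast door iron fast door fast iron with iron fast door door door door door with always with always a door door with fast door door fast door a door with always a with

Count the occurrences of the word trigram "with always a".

3

Scanning the 45 overlapping trigram windows for "with always a":
  position 10–12: with always a
  position 31–33: with always a
  position 44–46: with always a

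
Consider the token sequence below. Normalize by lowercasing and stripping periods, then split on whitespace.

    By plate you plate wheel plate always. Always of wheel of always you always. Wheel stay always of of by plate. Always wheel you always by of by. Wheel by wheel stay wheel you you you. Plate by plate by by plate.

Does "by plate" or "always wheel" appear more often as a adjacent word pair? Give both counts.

"by plate" (4 vs 2)

"by plate": 4 occurrences
"always wheel": 2 occurrences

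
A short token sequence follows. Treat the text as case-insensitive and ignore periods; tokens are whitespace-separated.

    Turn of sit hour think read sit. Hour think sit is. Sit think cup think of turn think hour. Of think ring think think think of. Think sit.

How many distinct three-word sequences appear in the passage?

28 tokens → 26 trigram windows in total.
Repeated trigrams (each contributes count−1 duplicates):
  sit hour think: 2
1 duplicate windows → 26 − 1 = 25 distinct.

25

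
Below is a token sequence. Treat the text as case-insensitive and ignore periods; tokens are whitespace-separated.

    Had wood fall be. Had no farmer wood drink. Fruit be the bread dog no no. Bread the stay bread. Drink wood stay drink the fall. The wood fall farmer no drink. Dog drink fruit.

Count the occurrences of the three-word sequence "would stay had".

Scanning the 33 overlapping trigram windows for "would stay had":
  (none found)

0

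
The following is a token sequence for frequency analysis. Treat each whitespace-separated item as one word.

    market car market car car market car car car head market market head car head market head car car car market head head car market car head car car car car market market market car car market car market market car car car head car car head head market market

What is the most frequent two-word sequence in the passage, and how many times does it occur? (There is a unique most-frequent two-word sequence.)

Bigram frequencies (highest first):
  car car: 12
  market car: 7
  car market: 7
  car head: 5
  market market: 5
  head car: 5
  … (3 more, each ≤ 3)

"car car", 12 times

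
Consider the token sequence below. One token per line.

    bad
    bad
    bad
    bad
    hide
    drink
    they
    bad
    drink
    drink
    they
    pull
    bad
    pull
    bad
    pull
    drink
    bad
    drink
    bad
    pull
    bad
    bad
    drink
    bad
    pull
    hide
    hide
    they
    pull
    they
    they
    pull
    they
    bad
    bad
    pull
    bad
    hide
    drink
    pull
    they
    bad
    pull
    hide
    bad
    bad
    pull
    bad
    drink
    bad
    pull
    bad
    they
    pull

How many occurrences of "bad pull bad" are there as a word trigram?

5

Scanning the 53 overlapping trigram windows for "bad pull bad":
  position 13–15: bad pull bad
  position 20–22: bad pull bad
  position 36–38: bad pull bad
  position 47–49: bad pull bad
  position 51–53: bad pull bad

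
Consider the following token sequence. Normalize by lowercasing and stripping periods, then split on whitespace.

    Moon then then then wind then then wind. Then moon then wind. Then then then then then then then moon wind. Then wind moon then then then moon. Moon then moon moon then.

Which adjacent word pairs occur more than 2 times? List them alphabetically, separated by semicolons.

moon then; then moon; then then; then wind; wind then

Bigram counts meeting the condition (more than 2 times):
  moon then: 5
  then moon: 4
  then then: 11
  then wind: 4
  wind then: 4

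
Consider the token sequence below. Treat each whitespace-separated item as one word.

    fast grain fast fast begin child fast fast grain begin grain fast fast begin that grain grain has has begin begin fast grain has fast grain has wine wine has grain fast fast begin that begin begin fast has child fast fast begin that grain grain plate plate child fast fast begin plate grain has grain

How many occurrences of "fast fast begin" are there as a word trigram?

5

Scanning the 54 overlapping trigram windows for "fast fast begin":
  position 3–5: fast fast begin
  position 12–14: fast fast begin
  position 32–34: fast fast begin
  position 41–43: fast fast begin
  position 50–52: fast fast begin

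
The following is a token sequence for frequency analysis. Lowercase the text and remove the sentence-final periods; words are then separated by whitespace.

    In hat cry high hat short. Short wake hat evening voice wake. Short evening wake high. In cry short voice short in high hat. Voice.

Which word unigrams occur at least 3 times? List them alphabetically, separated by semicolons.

hat; high; in; short; voice; wake

Unigram counts meeting the condition (at least 3 times):
  hat: 4
  high: 3
  in: 3
  short: 5
  voice: 3
  wake: 3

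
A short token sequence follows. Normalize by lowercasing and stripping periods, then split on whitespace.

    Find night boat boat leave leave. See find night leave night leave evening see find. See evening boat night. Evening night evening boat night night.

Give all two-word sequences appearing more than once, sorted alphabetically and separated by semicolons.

Bigram counts meeting the condition (more than once):
  boat night: 2
  evening boat: 2
  find night: 2
  night evening: 2
  night leave: 2
  see find: 2

boat night; evening boat; find night; night evening; night leave; see find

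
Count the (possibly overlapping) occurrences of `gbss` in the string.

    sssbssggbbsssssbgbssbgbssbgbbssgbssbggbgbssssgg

Sliding a length-4 window over the 47 characters (44 positions):
  position 17–20: gbss
  position 22–25: gbss
  position 32–35: gbss
  position 40–43: gbss

4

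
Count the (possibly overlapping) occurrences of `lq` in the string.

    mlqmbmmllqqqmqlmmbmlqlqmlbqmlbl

4

Sliding a length-2 window over the 31 characters (30 positions):
  position 2–3: lq
  position 9–10: lq
  position 20–21: lq
  position 22–23: lq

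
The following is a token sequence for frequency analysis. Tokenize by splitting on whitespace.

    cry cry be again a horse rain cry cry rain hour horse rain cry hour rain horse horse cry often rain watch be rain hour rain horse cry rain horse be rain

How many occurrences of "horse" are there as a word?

Scanning the 32 tokens for "horse":
  position 6: horse
  position 12: horse
  position 17: horse
  position 18: horse
  position 27: horse
  position 30: horse

6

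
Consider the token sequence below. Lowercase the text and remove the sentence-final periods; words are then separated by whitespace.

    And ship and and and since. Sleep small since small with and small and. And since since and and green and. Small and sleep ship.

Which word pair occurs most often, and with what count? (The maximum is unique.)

Bigram frequencies (highest first):
  and and: 4
  and since: 2
  and small: 2
  small and: 2
  and ship: 1
  ship and: 1
  … (12 more, each ≤ 1)

"and and", 4 times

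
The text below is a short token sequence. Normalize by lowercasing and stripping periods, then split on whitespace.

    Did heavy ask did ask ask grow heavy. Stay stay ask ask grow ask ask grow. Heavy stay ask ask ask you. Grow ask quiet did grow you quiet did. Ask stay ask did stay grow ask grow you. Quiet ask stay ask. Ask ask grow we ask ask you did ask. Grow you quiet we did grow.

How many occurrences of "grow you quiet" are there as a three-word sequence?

3

Scanning the 56 overlapping trigram windows for "grow you quiet":
  position 27–29: grow you quiet
  position 38–40: grow you quiet
  position 53–55: grow you quiet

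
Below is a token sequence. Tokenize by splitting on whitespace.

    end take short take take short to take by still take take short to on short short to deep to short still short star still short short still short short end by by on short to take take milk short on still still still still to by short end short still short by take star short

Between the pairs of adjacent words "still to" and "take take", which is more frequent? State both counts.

"still to": 1 occurrence
"take take": 3 occurrences

"take take" (3 vs 1)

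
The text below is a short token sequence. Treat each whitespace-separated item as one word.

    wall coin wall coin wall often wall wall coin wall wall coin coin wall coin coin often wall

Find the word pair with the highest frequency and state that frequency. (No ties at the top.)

"wall coin", 5 times

Bigram frequencies (highest first):
  wall coin: 5
  coin wall: 4
  often wall: 2
  wall wall: 2
  coin coin: 2
  wall often: 1
  … (1 more, each ≤ 1)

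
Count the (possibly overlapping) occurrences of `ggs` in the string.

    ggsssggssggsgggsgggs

5

Sliding a length-3 window over the 20 characters (18 positions):
  position 1–3: ggs
  position 6–8: ggs
  position 10–12: ggs
  position 14–16: ggs
  position 18–20: ggs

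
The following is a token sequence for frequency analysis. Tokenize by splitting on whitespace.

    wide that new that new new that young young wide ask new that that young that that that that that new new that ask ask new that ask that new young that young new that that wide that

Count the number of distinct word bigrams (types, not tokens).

17

38 tokens → 37 bigram windows in total.
Repeated bigrams (each contributes count−1 duplicates):
  new that: 6
  that that: 6
  that new: 4
  that young: 3
  ask new: 2
  new new: 2
  that ask: 2
  wide that: 2
  … (1 more repeated)
20 duplicate windows → 37 − 20 = 17 distinct.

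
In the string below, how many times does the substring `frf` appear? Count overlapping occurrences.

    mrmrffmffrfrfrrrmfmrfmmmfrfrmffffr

3

Sliding a length-3 window over the 34 characters (32 positions):
  position 9–11: frf
  position 11–13: frf
  position 25–27: frf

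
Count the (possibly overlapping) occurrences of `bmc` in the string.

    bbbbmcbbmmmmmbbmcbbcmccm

2

Sliding a length-3 window over the 24 characters (22 positions):
  position 4–6: bmc
  position 15–17: bmc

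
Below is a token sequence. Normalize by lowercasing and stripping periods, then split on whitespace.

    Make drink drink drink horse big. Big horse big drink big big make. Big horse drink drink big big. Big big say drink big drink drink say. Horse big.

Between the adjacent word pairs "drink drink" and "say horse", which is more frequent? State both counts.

"drink drink" (4 vs 1)

"drink drink": 4 occurrences
"say horse": 1 occurrence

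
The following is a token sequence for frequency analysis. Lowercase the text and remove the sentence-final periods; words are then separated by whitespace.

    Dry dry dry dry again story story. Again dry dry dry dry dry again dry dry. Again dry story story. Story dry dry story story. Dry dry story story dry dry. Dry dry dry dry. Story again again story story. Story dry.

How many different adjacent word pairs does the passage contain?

42 tokens → 41 bigram windows in total.
Repeated bigrams (each contributes count−1 duplicates):
  dry dry: 15
  story story: 7
  dry story: 4
  story dry: 4
  again dry: 3
  dry again: 3
  again story: 2
  story again: 2
32 duplicate windows → 41 − 32 = 9 distinct.

9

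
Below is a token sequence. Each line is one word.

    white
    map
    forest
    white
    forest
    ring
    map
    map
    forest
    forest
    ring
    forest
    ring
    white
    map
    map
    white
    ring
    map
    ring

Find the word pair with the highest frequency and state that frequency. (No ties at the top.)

"forest ring", 3 times

Bigram frequencies (highest first):
  forest ring: 3
  white map: 2
  map forest: 2
  ring map: 2
  map map: 2
  forest white: 1
  … (7 more, each ≤ 1)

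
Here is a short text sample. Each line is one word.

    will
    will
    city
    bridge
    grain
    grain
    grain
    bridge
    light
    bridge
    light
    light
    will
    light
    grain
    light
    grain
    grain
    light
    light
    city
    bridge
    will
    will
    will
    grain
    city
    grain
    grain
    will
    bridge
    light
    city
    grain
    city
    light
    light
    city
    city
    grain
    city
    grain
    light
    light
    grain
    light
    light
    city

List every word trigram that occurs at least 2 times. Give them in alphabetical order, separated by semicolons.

city grain city; grain city grain; grain light light; light grain light; light light city

Trigram counts meeting the condition (at least 2 times):
  city grain city: 2
  grain city grain: 2
  grain light light: 3
  light grain light: 2
  light light city: 3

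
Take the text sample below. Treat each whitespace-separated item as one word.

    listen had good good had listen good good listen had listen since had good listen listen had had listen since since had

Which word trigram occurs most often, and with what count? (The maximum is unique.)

"had listen since", 2 times

Trigram frequencies (highest first):
  had listen since: 2
  listen had good: 1
  had good good: 1
  good good had: 1
  good had listen: 1
  had listen good: 1
  … (13 more, each ≤ 1)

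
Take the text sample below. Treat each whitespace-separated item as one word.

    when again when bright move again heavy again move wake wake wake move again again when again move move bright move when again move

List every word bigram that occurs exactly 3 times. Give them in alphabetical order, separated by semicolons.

Bigram counts meeting the condition (exactly 3 times):
  again move: 3
  when again: 3

again move; when again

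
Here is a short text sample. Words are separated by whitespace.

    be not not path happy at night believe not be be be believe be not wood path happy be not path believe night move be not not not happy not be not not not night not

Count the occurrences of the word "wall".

Scanning the 36 tokens for "wall":
  (none found)

0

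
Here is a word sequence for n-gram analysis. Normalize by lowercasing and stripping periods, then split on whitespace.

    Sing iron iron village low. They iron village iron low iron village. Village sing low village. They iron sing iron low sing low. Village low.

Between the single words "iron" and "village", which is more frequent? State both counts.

"iron": 7 occurrences
"village": 6 occurrences

"iron" (7 vs 6)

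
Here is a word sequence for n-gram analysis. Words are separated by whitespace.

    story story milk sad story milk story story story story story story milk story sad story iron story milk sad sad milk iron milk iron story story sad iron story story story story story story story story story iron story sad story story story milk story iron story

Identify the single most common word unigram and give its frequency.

Unigram frequencies (highest first):
  story: 29
  milk: 7
  sad: 6
  iron: 6

"story", 29 times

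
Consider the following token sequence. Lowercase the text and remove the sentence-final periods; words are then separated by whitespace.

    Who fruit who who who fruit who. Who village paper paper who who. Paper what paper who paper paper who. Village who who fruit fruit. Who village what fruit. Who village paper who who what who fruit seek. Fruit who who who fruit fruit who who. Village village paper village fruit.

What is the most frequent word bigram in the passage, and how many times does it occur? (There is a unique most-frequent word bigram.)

Bigram frequencies (highest first):
  who who: 9
  fruit who: 6
  who fruit: 5
  who village: 5
  paper who: 4
  village paper: 3
  … (15 more, each ≤ 2)

"who who", 9 times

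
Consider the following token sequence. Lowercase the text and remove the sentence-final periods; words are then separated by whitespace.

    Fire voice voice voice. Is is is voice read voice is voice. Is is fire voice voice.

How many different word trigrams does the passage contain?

13

17 tokens → 15 trigram windows in total.
Repeated trigrams (each contributes count−1 duplicates):
  fire voice voice: 2
  voice is is: 2
2 duplicate windows → 15 − 2 = 13 distinct.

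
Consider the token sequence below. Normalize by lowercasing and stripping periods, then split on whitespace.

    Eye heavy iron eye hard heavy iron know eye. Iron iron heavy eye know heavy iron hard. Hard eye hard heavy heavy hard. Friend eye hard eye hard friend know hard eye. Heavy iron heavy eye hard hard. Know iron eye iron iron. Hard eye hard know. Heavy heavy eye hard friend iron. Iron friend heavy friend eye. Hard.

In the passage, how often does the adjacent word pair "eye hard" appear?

8

Scanning the 58 overlapping bigram windows for "eye hard":
  position 4–5: eye hard
  position 19–20: eye hard
  position 25–26: eye hard
  position 27–28: eye hard
  position 36–37: eye hard
  position 45–46: eye hard
  position 50–51: eye hard
  position 58–59: eye hard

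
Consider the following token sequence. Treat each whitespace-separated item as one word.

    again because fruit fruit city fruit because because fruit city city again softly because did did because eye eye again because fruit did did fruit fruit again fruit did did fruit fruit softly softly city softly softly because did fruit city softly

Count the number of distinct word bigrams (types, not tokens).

42 tokens → 41 bigram windows in total.
Repeated bigrams (each contributes count−1 duplicates):
  because fruit: 3
  did did: 3
  did fruit: 3
  fruit city: 3
  fruit fruit: 3
  again because: 2
  because did: 2
  city softly: 2
  … (3 more repeated)
16 duplicate windows → 41 − 16 = 25 distinct.

25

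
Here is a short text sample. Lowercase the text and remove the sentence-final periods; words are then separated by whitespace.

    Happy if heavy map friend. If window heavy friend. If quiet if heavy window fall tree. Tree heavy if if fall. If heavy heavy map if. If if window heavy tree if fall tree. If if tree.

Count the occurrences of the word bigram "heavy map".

2

Scanning the 36 overlapping bigram windows for "heavy map":
  position 3–4: heavy map
  position 24–25: heavy map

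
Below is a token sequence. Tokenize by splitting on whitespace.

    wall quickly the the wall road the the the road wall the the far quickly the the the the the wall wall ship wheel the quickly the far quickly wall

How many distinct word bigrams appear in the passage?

17

30 tokens → 29 bigram windows in total.
Repeated bigrams (each contributes count−1 duplicates):
  the the: 8
  quickly the: 3
  far quickly: 2
  the far: 2
  the wall: 2
12 duplicate windows → 29 − 12 = 17 distinct.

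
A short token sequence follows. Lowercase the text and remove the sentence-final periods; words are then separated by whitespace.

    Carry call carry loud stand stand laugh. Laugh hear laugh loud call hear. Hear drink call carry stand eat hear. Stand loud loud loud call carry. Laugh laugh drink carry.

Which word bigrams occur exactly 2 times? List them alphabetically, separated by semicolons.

laugh laugh; loud call; loud loud

Bigram counts meeting the condition (exactly 2 times):
  laugh laugh: 2
  loud call: 2
  loud loud: 2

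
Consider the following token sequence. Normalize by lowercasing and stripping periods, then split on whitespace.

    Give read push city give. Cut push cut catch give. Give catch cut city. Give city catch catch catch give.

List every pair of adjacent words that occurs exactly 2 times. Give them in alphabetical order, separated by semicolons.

Bigram counts meeting the condition (exactly 2 times):
  catch catch: 2
  catch give: 2
  city give: 2

catch catch; catch give; city give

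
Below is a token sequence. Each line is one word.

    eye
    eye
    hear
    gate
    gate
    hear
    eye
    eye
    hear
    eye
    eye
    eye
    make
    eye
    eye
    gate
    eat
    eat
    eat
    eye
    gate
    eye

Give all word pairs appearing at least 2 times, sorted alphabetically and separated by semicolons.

Bigram counts meeting the condition (at least 2 times):
  eat eat: 2
  eye eye: 5
  eye gate: 2
  eye hear: 2
  hear eye: 2

eat eat; eye eye; eye gate; eye hear; hear eye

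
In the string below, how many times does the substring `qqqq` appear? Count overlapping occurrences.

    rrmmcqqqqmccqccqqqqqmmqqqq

4

Sliding a length-4 window over the 26 characters (23 positions):
  position 6–9: qqqq
  position 16–19: qqqq
  position 17–20: qqqq
  position 23–26: qqqq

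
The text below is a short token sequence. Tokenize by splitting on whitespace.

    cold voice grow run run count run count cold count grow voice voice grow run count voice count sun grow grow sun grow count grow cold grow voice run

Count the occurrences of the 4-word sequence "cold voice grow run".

1

Scanning the 26 overlapping 4-gram windows for "cold voice grow run":
  position 1–4: cold voice grow run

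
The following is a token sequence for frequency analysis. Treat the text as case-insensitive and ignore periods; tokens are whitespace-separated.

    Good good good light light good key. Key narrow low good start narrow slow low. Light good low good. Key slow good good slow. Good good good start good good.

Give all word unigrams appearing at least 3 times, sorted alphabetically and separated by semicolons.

good; key; light; low; slow

Unigram counts meeting the condition (at least 3 times):
  good: 14
  key: 3
  light: 3
  low: 3
  slow: 3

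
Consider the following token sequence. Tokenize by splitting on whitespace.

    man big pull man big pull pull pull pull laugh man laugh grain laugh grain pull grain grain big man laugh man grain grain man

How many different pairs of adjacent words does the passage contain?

16

25 tokens → 24 bigram windows in total.
Repeated bigrams (each contributes count−1 duplicates):
  pull pull: 3
  big pull: 2
  grain grain: 2
  laugh grain: 2
  laugh man: 2
  man big: 2
  man laugh: 2
8 duplicate windows → 24 − 8 = 16 distinct.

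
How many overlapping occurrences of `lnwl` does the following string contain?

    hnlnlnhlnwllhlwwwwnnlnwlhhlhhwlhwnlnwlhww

Sliding a length-4 window over the 41 characters (38 positions):
  position 8–11: lnwl
  position 21–24: lnwl
  position 35–38: lnwl

3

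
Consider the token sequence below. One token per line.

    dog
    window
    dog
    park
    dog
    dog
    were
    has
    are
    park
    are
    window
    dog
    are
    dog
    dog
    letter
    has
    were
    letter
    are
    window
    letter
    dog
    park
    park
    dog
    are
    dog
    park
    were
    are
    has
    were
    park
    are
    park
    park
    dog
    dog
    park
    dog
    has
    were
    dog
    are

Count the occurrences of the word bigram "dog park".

Scanning the 45 overlapping bigram windows for "dog park":
  position 3–4: dog park
  position 24–25: dog park
  position 29–30: dog park
  position 40–41: dog park

4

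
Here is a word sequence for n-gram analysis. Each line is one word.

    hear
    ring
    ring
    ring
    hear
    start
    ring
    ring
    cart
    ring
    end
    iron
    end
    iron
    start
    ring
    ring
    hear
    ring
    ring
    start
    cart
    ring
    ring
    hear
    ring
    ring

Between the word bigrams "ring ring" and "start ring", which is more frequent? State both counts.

"ring ring" (7 vs 2)

"ring ring": 7 occurrences
"start ring": 2 occurrences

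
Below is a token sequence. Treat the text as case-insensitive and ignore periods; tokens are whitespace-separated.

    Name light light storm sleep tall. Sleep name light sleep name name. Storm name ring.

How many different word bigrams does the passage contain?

12

15 tokens → 14 bigram windows in total.
Repeated bigrams (each contributes count−1 duplicates):
  name light: 2
  sleep name: 2
2 duplicate windows → 14 − 2 = 12 distinct.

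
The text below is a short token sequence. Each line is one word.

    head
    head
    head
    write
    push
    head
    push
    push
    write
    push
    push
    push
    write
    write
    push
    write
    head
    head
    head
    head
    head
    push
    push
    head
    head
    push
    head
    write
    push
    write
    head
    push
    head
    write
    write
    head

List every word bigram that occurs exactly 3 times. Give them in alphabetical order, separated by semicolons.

head write; write head

Bigram counts meeting the condition (exactly 3 times):
  head write: 3
  write head: 3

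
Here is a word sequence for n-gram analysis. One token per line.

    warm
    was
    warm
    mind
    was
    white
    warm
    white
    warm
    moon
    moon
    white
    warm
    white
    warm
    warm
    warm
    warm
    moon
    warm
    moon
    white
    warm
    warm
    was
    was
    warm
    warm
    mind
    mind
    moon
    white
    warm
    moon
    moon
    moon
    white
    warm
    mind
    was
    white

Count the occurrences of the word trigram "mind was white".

Scanning the 39 overlapping trigram windows for "mind was white":
  position 4–6: mind was white
  position 39–41: mind was white

2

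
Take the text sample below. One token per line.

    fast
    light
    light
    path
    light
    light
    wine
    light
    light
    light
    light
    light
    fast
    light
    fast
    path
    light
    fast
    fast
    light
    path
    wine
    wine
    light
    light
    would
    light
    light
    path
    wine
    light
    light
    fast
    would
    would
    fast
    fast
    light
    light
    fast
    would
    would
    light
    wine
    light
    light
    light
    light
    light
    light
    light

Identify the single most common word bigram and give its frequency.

Bigram frequencies (highest first):
  light light: 16
  light fast: 5
  fast light: 4
  wine light: 4
  light path: 3
  path light: 2
  … (10 more, each ≤ 2)

"light light", 16 times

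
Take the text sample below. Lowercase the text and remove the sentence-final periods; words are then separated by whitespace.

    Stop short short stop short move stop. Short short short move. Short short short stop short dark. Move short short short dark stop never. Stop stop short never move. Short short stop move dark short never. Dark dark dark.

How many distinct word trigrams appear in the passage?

39 tokens → 37 trigram windows in total.
Repeated trigrams (each contributes count−1 duplicates):
  move short short: 3
  short short short: 3
  short short stop: 3
  short stop short: 2
  stop short short: 2
8 duplicate windows → 37 − 8 = 29 distinct.

29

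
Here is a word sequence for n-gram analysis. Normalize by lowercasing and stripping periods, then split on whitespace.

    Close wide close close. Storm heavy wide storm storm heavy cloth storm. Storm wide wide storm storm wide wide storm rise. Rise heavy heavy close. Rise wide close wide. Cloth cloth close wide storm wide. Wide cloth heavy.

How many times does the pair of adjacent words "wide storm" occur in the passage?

4

Scanning the 37 overlapping bigram windows for "wide storm":
  position 7–8: wide storm
  position 15–16: wide storm
  position 19–20: wide storm
  position 33–34: wide storm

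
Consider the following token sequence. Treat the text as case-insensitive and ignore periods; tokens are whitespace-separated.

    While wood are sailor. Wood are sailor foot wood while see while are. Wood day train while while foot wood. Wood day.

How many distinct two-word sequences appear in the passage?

22 tokens → 21 bigram windows in total.
Repeated bigrams (each contributes count−1 duplicates):
  are sailor: 2
  foot wood: 2
  wood are: 2
  wood day: 2
4 duplicate windows → 21 − 4 = 17 distinct.

17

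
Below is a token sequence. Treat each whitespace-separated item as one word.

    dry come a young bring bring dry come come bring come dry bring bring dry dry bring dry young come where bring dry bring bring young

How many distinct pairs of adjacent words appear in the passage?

26 tokens → 25 bigram windows in total.
Repeated bigrams (each contributes count−1 duplicates):
  bring dry: 4
  bring bring: 3
  dry bring: 3
  dry come: 2
8 duplicate windows → 25 − 8 = 17 distinct.

17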